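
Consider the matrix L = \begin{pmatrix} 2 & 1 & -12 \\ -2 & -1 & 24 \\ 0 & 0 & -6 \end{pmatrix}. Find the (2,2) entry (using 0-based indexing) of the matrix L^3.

Characteristic polynomial: r^3 + 5r^2 - 6r = r(r - 1)(r + 6), so the eigenvalues are -6, 0, 1.
r=0: eigenvector (1, -2, 0).
r=1: eigenvector (1, -1, 0).
r=-6: eigenvector (2, -4, 1).
P = [[1, 1, 2], [-2, -1, -4], [0, 0, 1]], D = diag(0, 1, -6), P⁻¹ = [[-1, -1, -2], [2, 1, 0], [0, 0, 1]].
L³ = P·diag(0, 1, -216)·P⁻¹ = [[2, 1, -432], [-2, -1, 864], [0, 0, -216]].
The requested entry is -216.

-216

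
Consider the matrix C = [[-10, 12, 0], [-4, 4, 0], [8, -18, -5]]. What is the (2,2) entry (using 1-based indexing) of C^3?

160

Characteristic polynomial: s^3 + 11s^2 + 38s + 40 = (s + 2)(s + 4)(s + 5), so the eigenvalues are -5, -4, -2.
s=-4: eigenvector (2, 1, -2).
s=-2: eigenvector (-3, -2, 4).
s=-5: eigenvector (0, 0, 1).
P = [[2, -3, 0], [1, -2, 0], [-2, 4, 1]], D = diag(-4, -2, -5), P⁻¹ = [[2, -3, 0], [1, -2, 0], [0, 2, 1]].
C³ = P·diag(-64, -8, -125)·P⁻¹ = [[-232, 336, 0], [-112, 160, 0], [224, -570, -125]].
The requested entry is 160.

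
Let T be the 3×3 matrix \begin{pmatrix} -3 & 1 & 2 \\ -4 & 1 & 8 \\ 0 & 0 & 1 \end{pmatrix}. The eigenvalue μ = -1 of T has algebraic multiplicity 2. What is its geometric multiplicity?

1

T + 1I = [[-2, 1, 2], [-4, 2, 8], [0, 0, 2]].
This matrix has rank 2, so its null space has dimension 3 − 2 = 1.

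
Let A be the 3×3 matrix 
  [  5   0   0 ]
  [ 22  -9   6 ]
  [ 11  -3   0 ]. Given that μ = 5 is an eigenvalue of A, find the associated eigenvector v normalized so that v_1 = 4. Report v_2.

A − 5I = [[0, 0, 0], [22, -14, 6], [11, -3, -5]].
Solving (A − 5I)v = 0 gives the eigenspace spanned by (4, 8, 4).
With v_1 = 4, v = (4, 8, 4), so v_2 = 8.

8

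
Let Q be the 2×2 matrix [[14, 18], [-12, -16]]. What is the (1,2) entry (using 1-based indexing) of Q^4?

-720

Characteristic polynomial: s^2 + 2s - 8 = (s - 2)(s + 4), so the eigenvalues are -4, 2.
s=2: eigenvector (3, -2).
s=-4: eigenvector (-1, 1).
P = [[3, -1], [-2, 1]], D = diag(2, -4), P⁻¹ = [[1, 1], [2, 3]].
Q⁴ = P·diag(16, 256)·P⁻¹ = [[-464, -720], [480, 736]].
The requested entry is -720.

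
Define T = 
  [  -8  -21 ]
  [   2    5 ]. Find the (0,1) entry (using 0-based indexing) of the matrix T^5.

Characteristic polynomial: λ^2 + 3λ + 2 = (λ + 1)(λ + 2), so the eigenvalues are -2, -1.
λ=-2: eigenvector (7, -2).
λ=-1: eigenvector (-3, 1).
P = [[7, -3], [-2, 1]], D = diag(-2, -1), P⁻¹ = [[1, 3], [2, 7]].
T⁵ = P·diag(-32, -1)·P⁻¹ = [[-218, -651], [62, 185]].
The requested entry is -651.

-651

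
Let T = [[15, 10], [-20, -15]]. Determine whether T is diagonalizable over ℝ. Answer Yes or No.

Yes

Characteristic polynomial: p(r) = r^2 - 25 = (r - 5)(r + 5).
All 2 eigenvalues are distinct, so T is diagonalizable.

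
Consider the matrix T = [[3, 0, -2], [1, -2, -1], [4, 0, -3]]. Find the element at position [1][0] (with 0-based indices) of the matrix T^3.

7

Characteristic polynomial: μ^3 + 2μ^2 - μ - 2 = (μ - 1)(μ + 1)(μ + 2), so the eigenvalues are -2, -1, 1.
μ=-1: eigenvector (1, -1, 2).
μ=-2: eigenvector (0, 1, 0).
μ=1: eigenvector (-1, 0, -1).
P = [[1, 0, -1], [-1, 1, 0], [2, 0, -1]], D = diag(-1, -2, 1), P⁻¹ = [[-1, 0, 1], [-1, 1, 1], [-2, 0, 1]].
T³ = P·diag(-1, -8, 1)·P⁻¹ = [[3, 0, -2], [7, -8, -7], [4, 0, -3]].
The requested entry is 7.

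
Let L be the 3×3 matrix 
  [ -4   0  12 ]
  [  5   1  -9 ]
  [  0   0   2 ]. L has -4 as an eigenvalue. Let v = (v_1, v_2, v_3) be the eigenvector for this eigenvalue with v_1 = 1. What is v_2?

-1

L + 4I = [[0, 0, 12], [5, 5, -9], [0, 0, 6]].
Solving (L + 4I)v = 0 gives the eigenspace spanned by (1, -1, 0).
With v_1 = 1, v = (1, -1, 0), so v_2 = -1.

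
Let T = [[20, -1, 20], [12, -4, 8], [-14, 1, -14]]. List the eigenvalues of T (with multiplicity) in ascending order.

-2, -2, 6

Characteristic polynomial: p(r) = r^3 - 2r^2 - 20r - 24 = (r - 6)(r + 2)^2.
Roots (with multiplicity): -2, -2, 6.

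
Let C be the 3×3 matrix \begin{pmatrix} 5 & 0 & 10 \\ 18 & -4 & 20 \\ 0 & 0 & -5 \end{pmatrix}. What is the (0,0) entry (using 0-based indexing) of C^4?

625

Characteristic polynomial: s^3 + 4s^2 - 25s - 100 = (s - 5)(s + 4)(s + 5), so the eigenvalues are -5, -4, 5.
s=5: eigenvector (1, 2, 0).
s=-4: eigenvector (0, 1, 0).
s=-5: eigenvector (-1, -2, 1).
P = [[1, 0, -1], [2, 1, -2], [0, 0, 1]], D = diag(5, -4, -5), P⁻¹ = [[1, 0, 1], [-2, 1, 0], [0, 0, 1]].
C⁴ = P·diag(625, 256, 625)·P⁻¹ = [[625, 0, 0], [738, 256, 0], [0, 0, 625]].
The requested entry is 625.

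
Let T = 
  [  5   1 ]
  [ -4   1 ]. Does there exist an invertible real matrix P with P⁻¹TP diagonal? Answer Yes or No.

Characteristic polynomial: p(λ) = λ^2 - 6λ + 9 = (λ - 3)^2.
λ = 3 has algebraic multiplicity 2; rank(T − 3I) = 1, so geometric multiplicity = 1.
Geometric multiplicity < algebraic multiplicity, so T is not diagonalizable.

No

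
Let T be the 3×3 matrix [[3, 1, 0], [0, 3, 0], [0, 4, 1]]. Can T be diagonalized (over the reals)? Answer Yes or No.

Characteristic polynomial: p(r) = r^3 - 7r^2 + 15r - 9 = (r - 3)^2(r - 1).
r = 3 has algebraic multiplicity 2; rank(T − 3I) = 2, so geometric multiplicity = 1.
Geometric multiplicity < algebraic multiplicity, so T is not diagonalizable.

No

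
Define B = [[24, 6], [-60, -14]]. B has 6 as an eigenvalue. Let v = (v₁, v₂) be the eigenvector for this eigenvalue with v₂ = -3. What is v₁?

1

B − 6I = [[18, 6], [-60, -20]].
Solving (B − 6I)v = 0 gives the eigenspace spanned by (1, -3).
With v₂ = -3, v = (1, -3), so v₁ = 1.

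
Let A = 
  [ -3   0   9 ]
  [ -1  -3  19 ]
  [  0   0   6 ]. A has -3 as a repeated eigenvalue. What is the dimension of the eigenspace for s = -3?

1

A + 3I = [[0, 0, 9], [-1, 0, 19], [0, 0, 9]].
This matrix has rank 2, so its null space has dimension 3 − 2 = 1.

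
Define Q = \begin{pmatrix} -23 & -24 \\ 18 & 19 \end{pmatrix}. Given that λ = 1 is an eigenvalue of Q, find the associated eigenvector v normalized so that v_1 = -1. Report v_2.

1

Q − 1I = [[-24, -24], [18, 18]].
Solving (Q − 1I)v = 0 gives the eigenspace spanned by (-1, 1).
With v_1 = -1, v = (-1, 1), so v_2 = 1.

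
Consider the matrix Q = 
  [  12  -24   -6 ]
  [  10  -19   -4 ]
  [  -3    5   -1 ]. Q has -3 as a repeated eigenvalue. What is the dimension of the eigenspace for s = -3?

1

Q + 3I = [[15, -24, -6], [10, -16, -4], [-3, 5, 2]].
This matrix has rank 2, so its null space has dimension 3 − 2 = 1.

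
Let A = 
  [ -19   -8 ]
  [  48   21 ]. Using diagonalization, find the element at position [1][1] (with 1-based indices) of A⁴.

Characteristic polynomial: t^2 - 2t - 15 = (t - 5)(t + 3), so the eigenvalues are -3, 5.
t=5: eigenvector (-1, 3).
t=-3: eigenvector (1, -2).
P = [[-1, 1], [3, -2]], D = diag(5, -3), P⁻¹ = [[2, 1], [3, 1]].
A⁴ = P·diag(625, 81)·P⁻¹ = [[-1007, -544], [3264, 1713]].
The requested entry is -1007.

-1007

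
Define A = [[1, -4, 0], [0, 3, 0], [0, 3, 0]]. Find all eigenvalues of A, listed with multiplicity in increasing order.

0, 1, 3

Characteristic polynomial: p(r) = r^3 - 4r^2 + 3r = r(r - 3)(r - 1).
Roots (with multiplicity): 0, 1, 3.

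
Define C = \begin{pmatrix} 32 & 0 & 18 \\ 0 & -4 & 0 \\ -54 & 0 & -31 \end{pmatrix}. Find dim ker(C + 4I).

C + 4I = [[36, 0, 18], [0, 0, 0], [-54, 0, -27]].
This matrix has rank 1, so its null space has dimension 3 − 1 = 2.

2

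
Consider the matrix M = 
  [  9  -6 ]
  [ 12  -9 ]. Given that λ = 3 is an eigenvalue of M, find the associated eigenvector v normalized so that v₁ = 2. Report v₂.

M − 3I = [[6, -6], [12, -12]].
Solving (M − 3I)v = 0 gives the eigenspace spanned by (2, 2).
With v₁ = 2, v = (2, 2), so v₂ = 2.

2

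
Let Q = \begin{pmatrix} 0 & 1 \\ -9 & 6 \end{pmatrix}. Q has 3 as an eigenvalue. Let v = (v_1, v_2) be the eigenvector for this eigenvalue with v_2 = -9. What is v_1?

-3

Q − 3I = [[-3, 1], [-9, 3]].
Solving (Q − 3I)v = 0 gives the eigenspace spanned by (-3, -9).
With v_2 = -9, v = (-3, -9), so v_1 = -3.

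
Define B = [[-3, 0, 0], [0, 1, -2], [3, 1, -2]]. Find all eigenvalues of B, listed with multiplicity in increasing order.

-3, -1, 0

Characteristic polynomial: p(λ) = λ^3 + 4λ^2 + 3λ = λ(λ + 1)(λ + 3).
Roots (with multiplicity): -3, -1, 0.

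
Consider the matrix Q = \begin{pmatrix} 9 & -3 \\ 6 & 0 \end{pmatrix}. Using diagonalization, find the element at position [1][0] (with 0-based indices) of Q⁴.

2430

Characteristic polynomial: r^2 - 9r + 18 = (r - 6)(r - 3), so the eigenvalues are 3, 6.
r=3: eigenvector (1, 2).
r=6: eigenvector (-1, -1).
P = [[1, -1], [2, -1]], D = diag(3, 6), P⁻¹ = [[-1, 1], [-2, 1]].
Q⁴ = P·diag(81, 1296)·P⁻¹ = [[2511, -1215], [2430, -1134]].
The requested entry is 2430.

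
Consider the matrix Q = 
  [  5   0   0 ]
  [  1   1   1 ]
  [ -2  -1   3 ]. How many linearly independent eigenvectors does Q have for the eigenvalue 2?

1

Q − 2I = [[3, 0, 0], [1, -1, 1], [-2, -1, 1]].
This matrix has rank 2, so its null space has dimension 3 − 2 = 1.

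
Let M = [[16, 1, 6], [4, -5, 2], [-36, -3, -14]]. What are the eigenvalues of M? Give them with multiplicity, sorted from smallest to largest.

Characteristic polynomial: p(r) = r^3 + 3r^2 - 16r - 48 = (r - 4)(r + 3)(r + 4).
Roots (with multiplicity): -4, -3, 4.

-4, -3, 4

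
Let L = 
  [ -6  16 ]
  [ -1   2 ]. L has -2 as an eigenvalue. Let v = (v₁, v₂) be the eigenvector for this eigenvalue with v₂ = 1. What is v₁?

4

L + 2I = [[-4, 16], [-1, 4]].
Solving (L + 2I)v = 0 gives the eigenspace spanned by (4, 1).
With v₂ = 1, v = (4, 1), so v₁ = 4.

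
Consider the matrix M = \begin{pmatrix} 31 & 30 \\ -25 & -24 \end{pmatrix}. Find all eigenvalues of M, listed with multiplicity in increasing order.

Characteristic polynomial: p(λ) = λ^2 - 7λ + 6 = (λ - 6)(λ - 1).
Roots (with multiplicity): 1, 6.

1, 6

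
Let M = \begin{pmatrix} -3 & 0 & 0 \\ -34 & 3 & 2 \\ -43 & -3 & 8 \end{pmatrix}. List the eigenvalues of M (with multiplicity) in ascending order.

Characteristic polynomial: p(μ) = μ^3 - 8μ^2 - 3μ + 90 = (μ - 6)(μ - 5)(μ + 3).
Roots (with multiplicity): -3, 5, 6.

-3, 5, 6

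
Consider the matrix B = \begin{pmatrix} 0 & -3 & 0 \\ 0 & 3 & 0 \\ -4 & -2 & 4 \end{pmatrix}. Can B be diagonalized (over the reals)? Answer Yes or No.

Yes

Characteristic polynomial: p(s) = s^3 - 7s^2 + 12s = s(s - 4)(s - 3).
All 3 eigenvalues are distinct, so B is diagonalizable.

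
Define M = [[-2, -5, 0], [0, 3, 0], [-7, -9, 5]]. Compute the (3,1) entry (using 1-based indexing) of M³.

-133

Characteristic polynomial: t^3 - 6t^2 - t + 30 = (t - 5)(t - 3)(t + 2), so the eigenvalues are -2, 3, 5.
t=5: eigenvector (0, 0, -1).
t=3: eigenvector (-1, 1, 1).
t=-2: eigenvector (1, 0, 1).
P = [[0, -1, 1], [0, 1, 0], [-1, 1, 1]], D = diag(5, 3, -2), P⁻¹ = [[1, 2, -1], [0, 1, 0], [1, 1, 0]].
M³ = P·diag(125, 27, -8)·P⁻¹ = [[-8, -35, 0], [0, 27, 0], [-133, -231, 125]].
The requested entry is -133.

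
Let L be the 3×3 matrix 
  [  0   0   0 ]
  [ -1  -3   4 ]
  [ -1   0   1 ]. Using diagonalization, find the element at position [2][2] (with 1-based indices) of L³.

Characteristic polynomial: t^3 + 2t^2 - 3t = t(t - 1)(t + 3), so the eigenvalues are -3, 0, 1.
t=0: eigenvector (1, 1, 1).
t=-3: eigenvector (0, 1, 0).
t=1: eigenvector (0, 1, 1).
P = [[1, 0, 0], [1, 1, 1], [1, 0, 1]], D = diag(0, -3, 1), P⁻¹ = [[1, 0, 0], [0, 1, -1], [-1, 0, 1]].
L³ = P·diag(0, -27, 1)·P⁻¹ = [[0, 0, 0], [-1, -27, 28], [-1, 0, 1]].
The requested entry is -27.

-27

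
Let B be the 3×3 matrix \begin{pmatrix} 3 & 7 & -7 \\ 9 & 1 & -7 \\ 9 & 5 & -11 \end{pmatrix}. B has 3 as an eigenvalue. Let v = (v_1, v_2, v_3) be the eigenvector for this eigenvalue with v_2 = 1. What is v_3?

1

B − 3I = [[0, 7, -7], [9, -2, -7], [9, 5, -14]].
Solving (B − 3I)v = 0 gives the eigenspace spanned by (1, 1, 1).
With v_2 = 1, v = (1, 1, 1), so v_3 = 1.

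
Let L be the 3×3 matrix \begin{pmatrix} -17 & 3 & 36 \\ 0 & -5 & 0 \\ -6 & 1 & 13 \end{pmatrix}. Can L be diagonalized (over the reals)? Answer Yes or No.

No

Characteristic polynomial: p(s) = s^3 + 9s^2 + 15s - 25 = (s - 1)(s + 5)^2.
s = -5 has algebraic multiplicity 2; rank(L + 5I) = 2, so geometric multiplicity = 1.
Geometric multiplicity < algebraic multiplicity, so L is not diagonalizable.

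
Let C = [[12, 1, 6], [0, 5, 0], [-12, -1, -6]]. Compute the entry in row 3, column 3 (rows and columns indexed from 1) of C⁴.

Characteristic polynomial: λ^3 - 11λ^2 + 30λ = λ(λ - 6)(λ - 5), so the eigenvalues are 0, 5, 6.
λ=6: eigenvector (1, 0, -1).
λ=5: eigenvector (-1, 1, 1).
λ=0: eigenvector (-1, 0, 2).
P = [[1, -1, -1], [0, 1, 0], [-1, 1, 2]], D = diag(6, 5, 0), P⁻¹ = [[2, 1, 1], [0, 1, 0], [1, 0, 1]].
C⁴ = P·diag(1296, 625, 0)·P⁻¹ = [[2592, 671, 1296], [0, 625, 0], [-2592, -671, -1296]].
The requested entry is -1296.

-1296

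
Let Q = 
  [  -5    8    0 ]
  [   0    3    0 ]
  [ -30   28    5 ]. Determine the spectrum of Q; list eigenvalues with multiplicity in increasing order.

Characteristic polynomial: p(r) = r^3 - 3r^2 - 25r + 75 = (r - 5)(r - 3)(r + 5).
Roots (with multiplicity): -5, 3, 5.

-5, 3, 5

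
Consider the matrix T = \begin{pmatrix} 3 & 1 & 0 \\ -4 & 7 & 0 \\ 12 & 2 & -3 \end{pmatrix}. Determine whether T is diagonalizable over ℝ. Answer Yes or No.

Characteristic polynomial: p(λ) = λ^3 - 7λ^2 - 5λ + 75 = (λ - 5)^2(λ + 3).
λ = 5 has algebraic multiplicity 2; rank(T − 5I) = 2, so geometric multiplicity = 1.
Geometric multiplicity < algebraic multiplicity, so T is not diagonalizable.

No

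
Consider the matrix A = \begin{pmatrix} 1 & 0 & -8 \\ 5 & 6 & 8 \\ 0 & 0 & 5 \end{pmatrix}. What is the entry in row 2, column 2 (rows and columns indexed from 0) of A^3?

Characteristic polynomial: λ^3 - 12λ^2 + 41λ - 30 = (λ - 6)(λ - 5)(λ - 1), so the eigenvalues are 1, 5, 6.
λ=1: eigenvector (1, -1, 0).
λ=6: eigenvector (0, 1, 0).
λ=5: eigenvector (-2, 2, 1).
P = [[1, 0, -2], [-1, 1, 2], [0, 0, 1]], D = diag(1, 6, 5), P⁻¹ = [[1, 0, 2], [1, 1, 0], [0, 0, 1]].
A³ = P·diag(1, 216, 125)·P⁻¹ = [[1, 0, -248], [215, 216, 248], [0, 0, 125]].
The requested entry is 125.

125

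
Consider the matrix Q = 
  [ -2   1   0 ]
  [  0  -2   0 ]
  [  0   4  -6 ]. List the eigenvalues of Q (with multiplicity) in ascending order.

-6, -2, -2

Characteristic polynomial: p(t) = t^3 + 10t^2 + 28t + 24 = (t + 2)^2(t + 6).
Roots (with multiplicity): -6, -2, -2.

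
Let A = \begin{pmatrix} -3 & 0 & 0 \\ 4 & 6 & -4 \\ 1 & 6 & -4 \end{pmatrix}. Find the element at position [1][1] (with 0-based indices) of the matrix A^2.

Characteristic polynomial: μ^3 + μ^2 - 6μ = μ(μ - 2)(μ + 3), so the eigenvalues are -3, 0, 2.
μ=-3: eigenvector (1, 0, 1).
μ=0: eigenvector (0, -2, -3).
μ=2: eigenvector (0, 1, 1).
P = [[1, 0, 0], [0, -2, 1], [1, -3, 1]], D = diag(-3, 0, 2), P⁻¹ = [[1, 0, 0], [1, 1, -1], [2, 3, -2]].
A² = P·diag(9, 0, 4)·P⁻¹ = [[9, 0, 0], [8, 12, -8], [17, 12, -8]].
The requested entry is 12.

12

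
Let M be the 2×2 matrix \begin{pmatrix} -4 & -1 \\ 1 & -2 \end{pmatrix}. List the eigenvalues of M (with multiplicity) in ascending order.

Characteristic polynomial: p(r) = r^2 + 6r + 9 = (r + 3)^2.
Roots (with multiplicity): -3, -3.

-3, -3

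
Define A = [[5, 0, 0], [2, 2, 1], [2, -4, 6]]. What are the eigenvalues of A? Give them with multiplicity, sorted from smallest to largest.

4, 4, 5

Characteristic polynomial: p(s) = s^3 - 13s^2 + 56s - 80 = (s - 5)(s - 4)^2.
Roots (with multiplicity): 4, 4, 5.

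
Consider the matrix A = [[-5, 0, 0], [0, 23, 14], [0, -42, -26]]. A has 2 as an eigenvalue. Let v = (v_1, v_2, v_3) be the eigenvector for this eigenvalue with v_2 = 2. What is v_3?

-3

A − 2I = [[-7, 0, 0], [0, 21, 14], [0, -42, -28]].
Solving (A − 2I)v = 0 gives the eigenspace spanned by (0, 2, -3).
With v_2 = 2, v = (0, 2, -3), so v_3 = -3.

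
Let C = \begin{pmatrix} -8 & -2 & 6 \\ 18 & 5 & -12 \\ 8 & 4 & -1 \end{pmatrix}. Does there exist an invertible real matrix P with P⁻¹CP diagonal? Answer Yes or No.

Yes

Characteristic polynomial: p(t) = t^3 + 4t^2 - t - 4 = (t - 1)(t + 1)(t + 4).
All 3 eigenvalues are distinct, so C is diagonalizable.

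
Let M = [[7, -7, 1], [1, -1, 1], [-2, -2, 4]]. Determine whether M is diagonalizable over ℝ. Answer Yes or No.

Characteristic polynomial: p(μ) = μ^3 - 10μ^2 + 28μ - 24 = (μ - 6)(μ - 2)^2.
μ = 2 has algebraic multiplicity 2; rank(M − 2I) = 2, so geometric multiplicity = 1.
Geometric multiplicity < algebraic multiplicity, so M is not diagonalizable.

No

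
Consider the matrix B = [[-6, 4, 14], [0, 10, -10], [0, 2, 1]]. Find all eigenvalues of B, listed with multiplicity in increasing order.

-6, 5, 6

Characteristic polynomial: p(λ) = λ^3 - 5λ^2 - 36λ + 180 = (λ - 6)(λ - 5)(λ + 6).
Roots (with multiplicity): -6, 5, 6.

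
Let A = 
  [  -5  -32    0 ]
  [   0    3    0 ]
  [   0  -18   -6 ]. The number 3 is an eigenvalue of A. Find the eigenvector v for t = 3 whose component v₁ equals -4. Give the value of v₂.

A − 3I = [[-8, -32, 0], [0, 0, 0], [0, -18, -9]].
Solving (A − 3I)v = 0 gives the eigenspace spanned by (-4, 1, -2).
With v₁ = -4, v = (-4, 1, -2), so v₂ = 1.

1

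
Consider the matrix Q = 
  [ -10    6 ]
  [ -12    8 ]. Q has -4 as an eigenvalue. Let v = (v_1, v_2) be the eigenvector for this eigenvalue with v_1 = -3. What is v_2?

-3

Q + 4I = [[-6, 6], [-12, 12]].
Solving (Q + 4I)v = 0 gives the eigenspace spanned by (-3, -3).
With v_1 = -3, v = (-3, -3), so v_2 = -3.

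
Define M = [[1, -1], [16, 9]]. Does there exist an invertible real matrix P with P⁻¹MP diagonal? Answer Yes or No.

No

Characteristic polynomial: p(λ) = λ^2 - 10λ + 25 = (λ - 5)^2.
λ = 5 has algebraic multiplicity 2; rank(M − 5I) = 1, so geometric multiplicity = 1.
Geometric multiplicity < algebraic multiplicity, so M is not diagonalizable.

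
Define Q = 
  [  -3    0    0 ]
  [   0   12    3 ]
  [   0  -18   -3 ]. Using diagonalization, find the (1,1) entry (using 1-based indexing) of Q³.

Characteristic polynomial: μ^3 - 6μ^2 - 9μ + 54 = (μ - 6)(μ - 3)(μ + 3), so the eigenvalues are -3, 3, 6.
μ=3: eigenvector (0, 1, -3).
μ=6: eigenvector (0, -1, 2).
μ=-3: eigenvector (1, 0, 0).
P = [[0, 0, 1], [1, -1, 0], [-3, 2, 0]], D = diag(3, 6, -3), P⁻¹ = [[0, -2, -1], [0, -3, -1], [1, 0, 0]].
Q³ = P·diag(27, 216, -27)·P⁻¹ = [[-27, 0, 0], [0, 594, 189], [0, -1134, -351]].
The requested entry is -27.

-27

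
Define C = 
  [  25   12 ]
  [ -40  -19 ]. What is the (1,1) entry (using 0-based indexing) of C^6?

-78119

Characteristic polynomial: s^2 - 6s + 5 = (s - 5)(s - 1), so the eigenvalues are 1, 5.
s=1: eigenvector (1, -2).
s=5: eigenvector (3, -5).
P = [[1, 3], [-2, -5]], D = diag(1, 5), P⁻¹ = [[-5, -3], [2, 1]].
C⁶ = P·diag(1, 15625)·P⁻¹ = [[93745, 46872], [-156240, -78119]].
The requested entry is -78119.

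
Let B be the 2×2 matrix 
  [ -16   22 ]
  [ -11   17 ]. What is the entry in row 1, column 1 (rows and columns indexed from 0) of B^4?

Characteristic polynomial: t^2 - t - 30 = (t - 6)(t + 5), so the eigenvalues are -5, 6.
t=-5: eigenvector (2, 1).
t=6: eigenvector (1, 1).
P = [[2, 1], [1, 1]], D = diag(-5, 6), P⁻¹ = [[1, -1], [-1, 2]].
B⁴ = P·diag(625, 1296)·P⁻¹ = [[-46, 1342], [-671, 1967]].
The requested entry is 1967.

1967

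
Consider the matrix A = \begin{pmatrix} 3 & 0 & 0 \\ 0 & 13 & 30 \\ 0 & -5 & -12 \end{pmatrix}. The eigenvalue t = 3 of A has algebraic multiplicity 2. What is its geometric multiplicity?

2

A − 3I = [[0, 0, 0], [0, 10, 30], [0, -5, -15]].
This matrix has rank 1, so its null space has dimension 3 − 1 = 2.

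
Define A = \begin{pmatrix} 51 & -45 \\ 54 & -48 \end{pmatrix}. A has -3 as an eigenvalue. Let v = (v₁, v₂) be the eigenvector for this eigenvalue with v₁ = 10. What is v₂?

A + 3I = [[54, -45], [54, -45]].
Solving (A + 3I)v = 0 gives the eigenspace spanned by (10, 12).
With v₁ = 10, v = (10, 12), so v₂ = 12.

12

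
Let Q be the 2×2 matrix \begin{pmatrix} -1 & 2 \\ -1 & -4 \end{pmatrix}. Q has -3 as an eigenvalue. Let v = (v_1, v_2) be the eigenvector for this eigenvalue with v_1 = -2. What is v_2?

Q + 3I = [[2, 2], [-1, -1]].
Solving (Q + 3I)v = 0 gives the eigenspace spanned by (-2, 2).
With v_1 = -2, v = (-2, 2), so v_2 = 2.

2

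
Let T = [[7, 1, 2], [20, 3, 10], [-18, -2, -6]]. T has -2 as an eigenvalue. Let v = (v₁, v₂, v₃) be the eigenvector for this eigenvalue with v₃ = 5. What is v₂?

T + 2I = [[9, 1, 2], [20, 5, 10], [-18, -2, -4]].
Solving (T + 2I)v = 0 gives the eigenspace spanned by (0, -10, 5).
With v₃ = 5, v = (0, -10, 5), so v₂ = -10.

-10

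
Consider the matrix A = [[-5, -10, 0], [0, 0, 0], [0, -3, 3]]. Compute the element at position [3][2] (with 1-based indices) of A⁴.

Characteristic polynomial: s^3 + 2s^2 - 15s = s(s - 3)(s + 5), so the eigenvalues are -5, 0, 3.
s=-5: eigenvector (1, 0, 0).
s=0: eigenvector (-2, 1, 1).
s=3: eigenvector (0, 0, 1).
P = [[1, -2, 0], [0, 1, 0], [0, 1, 1]], D = diag(-5, 0, 3), P⁻¹ = [[1, 2, 0], [0, 1, 0], [0, -1, 1]].
A⁴ = P·diag(625, 0, 81)·P⁻¹ = [[625, 1250, 0], [0, 0, 0], [0, -81, 81]].
The requested entry is -81.

-81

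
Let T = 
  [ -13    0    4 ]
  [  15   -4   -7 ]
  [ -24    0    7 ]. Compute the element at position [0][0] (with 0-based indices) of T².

73

Characteristic polynomial: μ^3 + 10μ^2 + 29μ + 20 = (μ + 1)(μ + 4)(μ + 5), so the eigenvalues are -5, -4, -1.
μ=-1: eigenvector (1, -2, 3).
μ=-4: eigenvector (0, 1, 0).
μ=-5: eigenvector (-1, 1, -2).
P = [[1, 0, -1], [-2, 1, 1], [3, 0, -2]], D = diag(-1, -4, -5), P⁻¹ = [[-2, 0, 1], [-1, 1, 1], [-3, 0, 1]].
T² = P·diag(1, 16, 25)·P⁻¹ = [[73, 0, -24], [-87, 16, 39], [144, 0, -47]].
The requested entry is 73.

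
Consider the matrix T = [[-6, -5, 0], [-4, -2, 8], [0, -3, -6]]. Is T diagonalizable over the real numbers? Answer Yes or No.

No

Characteristic polynomial: p(λ) = λ^3 + 14λ^2 + 64λ + 96 = (λ + 4)^2(λ + 6).
λ = -4 has algebraic multiplicity 2; rank(T + 4I) = 2, so geometric multiplicity = 1.
Geometric multiplicity < algebraic multiplicity, so T is not diagonalizable.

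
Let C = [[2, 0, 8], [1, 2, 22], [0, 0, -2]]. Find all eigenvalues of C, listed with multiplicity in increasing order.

Characteristic polynomial: p(μ) = μ^3 - 2μ^2 - 4μ + 8 = (μ - 2)^2(μ + 2).
Roots (with multiplicity): -2, 2, 2.

-2, 2, 2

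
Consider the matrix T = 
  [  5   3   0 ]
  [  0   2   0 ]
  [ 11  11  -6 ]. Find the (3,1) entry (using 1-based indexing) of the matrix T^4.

Characteristic polynomial: μ^3 - μ^2 - 32μ + 60 = (μ - 5)(μ - 2)(μ + 6), so the eigenvalues are -6, 2, 5.
μ=2: eigenvector (-1, 1, 0).
μ=5: eigenvector (1, 0, 1).
μ=-6: eigenvector (0, 0, 1).
P = [[-1, 1, 0], [1, 0, 0], [0, 1, 1]], D = diag(2, 5, -6), P⁻¹ = [[0, 1, 0], [1, 1, 0], [-1, -1, 1]].
T⁴ = P·diag(16, 625, 1296)·P⁻¹ = [[625, 609, 0], [0, 16, 0], [-671, -671, 1296]].
The requested entry is -671.

-671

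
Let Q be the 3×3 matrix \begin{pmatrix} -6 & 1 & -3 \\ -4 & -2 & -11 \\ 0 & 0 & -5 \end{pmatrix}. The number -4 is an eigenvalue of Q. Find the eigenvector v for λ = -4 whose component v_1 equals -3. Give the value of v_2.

-6

Q + 4I = [[-2, 1, -3], [-4, 2, -11], [0, 0, -1]].
Solving (Q + 4I)v = 0 gives the eigenspace spanned by (-3, -6, 0).
With v_1 = -3, v = (-3, -6, 0), so v_2 = -6.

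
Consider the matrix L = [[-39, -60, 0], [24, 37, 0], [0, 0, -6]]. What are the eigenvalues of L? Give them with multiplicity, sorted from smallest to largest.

Characteristic polynomial: p(λ) = λ^3 + 8λ^2 + 9λ - 18 = (λ - 1)(λ + 3)(λ + 6).
Roots (with multiplicity): -6, -3, 1.

-6, -3, 1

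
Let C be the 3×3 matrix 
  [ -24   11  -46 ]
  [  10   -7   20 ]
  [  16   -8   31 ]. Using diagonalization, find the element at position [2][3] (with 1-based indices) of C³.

140

Characteristic polynomial: t^3 - 7t - 6 = (t - 3)(t + 1)(t + 2), so the eigenvalues are -2, -1, 3.
t=-1: eigenvector (-2, 0, 1).
t=3: eigenvector (3, -1, -2).
t=-2: eigenvector (1, 2, 0).
P = [[-2, 3, 1], [0, -1, 2], [1, -2, 0]], D = diag(-1, 3, -2), P⁻¹ = [[-4, 2, -7], [-2, 1, -4], [-1, 1, -2]].
C³ = P·diag(-1, 27, -8)·P⁻¹ = [[-162, 77, -322], [70, -43, 140], [112, -56, 223]].
The requested entry is 140.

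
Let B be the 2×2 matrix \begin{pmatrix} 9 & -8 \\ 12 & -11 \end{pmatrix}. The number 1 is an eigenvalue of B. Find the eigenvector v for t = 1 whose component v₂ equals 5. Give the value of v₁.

5

B − 1I = [[8, -8], [12, -12]].
Solving (B − 1I)v = 0 gives the eigenspace spanned by (5, 5).
With v₂ = 5, v = (5, 5), so v₁ = 5.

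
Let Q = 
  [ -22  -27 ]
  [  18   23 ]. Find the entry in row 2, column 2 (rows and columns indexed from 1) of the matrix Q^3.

503

Characteristic polynomial: μ^2 - μ - 20 = (μ - 5)(μ + 4), so the eigenvalues are -4, 5.
μ=-4: eigenvector (3, -2).
μ=5: eigenvector (-1, 1).
P = [[3, -1], [-2, 1]], D = diag(-4, 5), P⁻¹ = [[1, 1], [2, 3]].
Q³ = P·diag(-64, 125)·P⁻¹ = [[-442, -567], [378, 503]].
The requested entry is 503.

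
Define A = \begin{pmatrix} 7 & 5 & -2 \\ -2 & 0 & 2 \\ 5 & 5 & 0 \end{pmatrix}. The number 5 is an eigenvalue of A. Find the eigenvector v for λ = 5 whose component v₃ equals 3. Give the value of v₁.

A − 5I = [[2, 5, -2], [-2, -5, 2], [5, 5, -5]].
Solving (A − 5I)v = 0 gives the eigenspace spanned by (3, 0, 3).
With v₃ = 3, v = (3, 0, 3), so v₁ = 3.

3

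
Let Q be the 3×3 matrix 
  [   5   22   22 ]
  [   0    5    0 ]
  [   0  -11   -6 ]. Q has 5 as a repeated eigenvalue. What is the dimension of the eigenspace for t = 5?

2

Q − 5I = [[0, 22, 22], [0, 0, 0], [0, -11, -11]].
This matrix has rank 1, so its null space has dimension 3 − 1 = 2.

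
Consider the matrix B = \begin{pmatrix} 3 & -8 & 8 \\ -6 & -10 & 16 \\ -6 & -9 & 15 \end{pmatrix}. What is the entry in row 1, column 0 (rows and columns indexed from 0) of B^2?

-54

Characteristic polynomial: t^3 - 8t^2 + 9t + 18 = (t - 6)(t - 3)(t + 1), so the eigenvalues are -1, 3, 6.
t=3: eigenvector (1, 2, 2).
t=6: eigenvector (0, 1, 1).
t=-1: eigenvector (-2, -4, -3).
P = [[1, 0, -2], [2, 1, -4], [2, 1, -3]], D = diag(3, 6, -1), P⁻¹ = [[1, -2, 2], [-2, 1, 0], [0, -1, 1]].
B² = P·diag(9, 36, 1)·P⁻¹ = [[9, -16, 16], [-54, 4, 32], [-54, 3, 33]].
The requested entry is -54.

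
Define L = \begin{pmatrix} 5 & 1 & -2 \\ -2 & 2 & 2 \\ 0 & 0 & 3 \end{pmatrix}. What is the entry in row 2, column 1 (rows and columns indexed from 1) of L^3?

Characteristic polynomial: λ^3 - 10λ^2 + 33λ - 36 = (λ - 4)(λ - 3)^2, so the eigenvalues are 3, 3, 4.
λ=3: eigenvector (1, -2, 0).
λ=4: eigenvector (1, -1, 0).
λ=3: eigenvector (2, -2, 1).
P = [[1, 1, 2], [-2, -1, -2], [0, 0, 1]], D = diag(3, 4, 3), P⁻¹ = [[-1, -1, 0], [2, 1, -2], [0, 0, 1]].
L³ = P·diag(27, 64, 27)·P⁻¹ = [[101, 37, -74], [-74, -10, 74], [0, 0, 27]].
The requested entry is -74.

-74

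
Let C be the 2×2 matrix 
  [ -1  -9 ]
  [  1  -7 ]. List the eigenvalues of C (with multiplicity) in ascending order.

Characteristic polynomial: p(μ) = μ^2 + 8μ + 16 = (μ + 4)^2.
Roots (with multiplicity): -4, -4.

-4, -4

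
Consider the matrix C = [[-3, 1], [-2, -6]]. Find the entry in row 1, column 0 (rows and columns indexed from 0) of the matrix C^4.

738

Characteristic polynomial: λ^2 + 9λ + 20 = (λ + 4)(λ + 5), so the eigenvalues are -5, -4.
λ=-5: eigenvector (-1, 2).
λ=-4: eigenvector (1, -1).
P = [[-1, 1], [2, -1]], D = diag(-5, -4), P⁻¹ = [[1, 1], [2, 1]].
C⁴ = P·diag(625, 256)·P⁻¹ = [[-113, -369], [738, 994]].
The requested entry is 738.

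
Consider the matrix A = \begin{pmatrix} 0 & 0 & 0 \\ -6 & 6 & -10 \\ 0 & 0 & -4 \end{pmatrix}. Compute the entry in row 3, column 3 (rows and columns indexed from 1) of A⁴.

Characteristic polynomial: μ^3 - 2μ^2 - 24μ = μ(μ - 6)(μ + 4), so the eigenvalues are -4, 0, 6.
μ=0: eigenvector (1, 1, 0).
μ=6: eigenvector (0, 1, 0).
μ=-4: eigenvector (0, 1, 1).
P = [[1, 0, 0], [1, 1, 1], [0, 0, 1]], D = diag(0, 6, -4), P⁻¹ = [[1, 0, 0], [-1, 1, -1], [0, 0, 1]].
A⁴ = P·diag(0, 1296, 256)·P⁻¹ = [[0, 0, 0], [-1296, 1296, -1040], [0, 0, 256]].
The requested entry is 256.

256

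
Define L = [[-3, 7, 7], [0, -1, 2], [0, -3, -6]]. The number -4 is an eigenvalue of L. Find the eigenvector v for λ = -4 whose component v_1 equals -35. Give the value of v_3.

15

L + 4I = [[1, 7, 7], [0, 3, 2], [0, -3, -2]].
Solving (L + 4I)v = 0 gives the eigenspace spanned by (-35, -10, 15).
With v_1 = -35, v = (-35, -10, 15), so v_3 = 15.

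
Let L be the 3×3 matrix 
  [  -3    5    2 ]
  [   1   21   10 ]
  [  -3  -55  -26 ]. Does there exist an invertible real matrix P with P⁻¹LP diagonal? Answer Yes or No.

Characteristic polynomial: p(s) = s^3 + 8s^2 + 20s + 16 = (s + 2)^2(s + 4).
s = -2 has algebraic multiplicity 2; rank(L + 2I) = 2, so geometric multiplicity = 1.
Geometric multiplicity < algebraic multiplicity, so L is not diagonalizable.

No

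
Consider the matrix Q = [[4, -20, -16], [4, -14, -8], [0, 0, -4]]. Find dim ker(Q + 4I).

Q + 4I = [[8, -20, -16], [4, -10, -8], [0, 0, 0]].
This matrix has rank 1, so its null space has dimension 3 − 1 = 2.

2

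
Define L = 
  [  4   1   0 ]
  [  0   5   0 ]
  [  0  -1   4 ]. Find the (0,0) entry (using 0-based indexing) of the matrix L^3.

64

Characteristic polynomial: t^3 - 13t^2 + 56t - 80 = (t - 5)(t - 4)^2, so the eigenvalues are 4, 4, 5.
t=4: eigenvector (1, 0, -1).
t=5: eigenvector (1, 1, -1).
t=4: eigenvector (0, 0, 1).
P = [[1, 1, 0], [0, 1, 0], [-1, -1, 1]], D = diag(4, 5, 4), P⁻¹ = [[1, -1, 0], [0, 1, 0], [1, 0, 1]].
L³ = P·diag(64, 125, 64)·P⁻¹ = [[64, 61, 0], [0, 125, 0], [0, -61, 64]].
The requested entry is 64.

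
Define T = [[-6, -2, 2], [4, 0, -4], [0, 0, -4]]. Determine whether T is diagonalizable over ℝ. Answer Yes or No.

Yes

Characteristic polynomial: p(r) = r^3 + 10r^2 + 32r + 32 = (r + 2)(r + 4)^2.
r = -4 has algebraic multiplicity 2; rank(T + 4I) = 1, so geometric multiplicity = 2.
Every eigenvalue has geometric = algebraic multiplicity, so T is diagonalizable.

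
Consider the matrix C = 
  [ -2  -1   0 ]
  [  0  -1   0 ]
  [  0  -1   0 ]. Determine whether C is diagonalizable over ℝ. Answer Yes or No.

Characteristic polynomial: p(λ) = λ^3 + 3λ^2 + 2λ = λ(λ + 1)(λ + 2).
All 3 eigenvalues are distinct, so C is diagonalizable.

Yes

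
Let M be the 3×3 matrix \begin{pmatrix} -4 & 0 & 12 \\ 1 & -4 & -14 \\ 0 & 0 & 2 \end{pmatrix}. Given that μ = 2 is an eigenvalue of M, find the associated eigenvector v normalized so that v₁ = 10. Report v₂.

M − 2I = [[-6, 0, 12], [1, -6, -14], [0, 0, 0]].
Solving (M − 2I)v = 0 gives the eigenspace spanned by (10, -10, 5).
With v₁ = 10, v = (10, -10, 5), so v₂ = -10.

-10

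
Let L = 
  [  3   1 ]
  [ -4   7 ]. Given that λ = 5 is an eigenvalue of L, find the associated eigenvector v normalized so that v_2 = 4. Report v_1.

L − 5I = [[-2, 1], [-4, 2]].
Solving (L − 5I)v = 0 gives the eigenspace spanned by (2, 4).
With v_2 = 4, v = (2, 4), so v_1 = 2.

2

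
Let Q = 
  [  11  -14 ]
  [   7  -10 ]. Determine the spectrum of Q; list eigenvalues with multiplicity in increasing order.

-3, 4

Characteristic polynomial: p(t) = t^2 - t - 12 = (t - 4)(t + 3).
Roots (with multiplicity): -3, 4.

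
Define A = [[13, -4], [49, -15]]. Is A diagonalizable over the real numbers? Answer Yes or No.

No

Characteristic polynomial: p(λ) = λ^2 + 2λ + 1 = (λ + 1)^2.
λ = -1 has algebraic multiplicity 2; rank(A + 1I) = 1, so geometric multiplicity = 1.
Geometric multiplicity < algebraic multiplicity, so A is not diagonalizable.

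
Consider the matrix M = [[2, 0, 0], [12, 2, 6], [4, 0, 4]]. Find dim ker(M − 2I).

M − 2I = [[0, 0, 0], [12, 0, 6], [4, 0, 2]].
This matrix has rank 1, so its null space has dimension 3 − 1 = 2.

2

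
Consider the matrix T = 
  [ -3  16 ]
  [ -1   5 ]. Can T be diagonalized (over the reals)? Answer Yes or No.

No

Characteristic polynomial: p(s) = s^2 - 2s + 1 = (s - 1)^2.
s = 1 has algebraic multiplicity 2; rank(T − 1I) = 1, so geometric multiplicity = 1.
Geometric multiplicity < algebraic multiplicity, so T is not diagonalizable.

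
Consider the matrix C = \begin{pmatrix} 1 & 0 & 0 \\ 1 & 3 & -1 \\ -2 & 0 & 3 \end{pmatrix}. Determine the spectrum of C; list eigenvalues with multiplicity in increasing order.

1, 3, 3

Characteristic polynomial: p(λ) = λ^3 - 7λ^2 + 15λ - 9 = (λ - 3)^2(λ - 1).
Roots (with multiplicity): 1, 3, 3.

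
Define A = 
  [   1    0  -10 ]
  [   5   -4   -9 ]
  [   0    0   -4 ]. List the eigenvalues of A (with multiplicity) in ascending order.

-4, -4, 1

Characteristic polynomial: p(r) = r^3 + 7r^2 + 8r - 16 = (r - 1)(r + 4)^2.
Roots (with multiplicity): -4, -4, 1.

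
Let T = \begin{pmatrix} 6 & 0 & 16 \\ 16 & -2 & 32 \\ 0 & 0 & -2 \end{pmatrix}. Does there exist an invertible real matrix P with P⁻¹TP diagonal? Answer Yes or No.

Yes

Characteristic polynomial: p(s) = s^3 - 2s^2 - 20s - 24 = (s - 6)(s + 2)^2.
s = -2 has algebraic multiplicity 2; rank(T + 2I) = 1, so geometric multiplicity = 2.
Every eigenvalue has geometric = algebraic multiplicity, so T is diagonalizable.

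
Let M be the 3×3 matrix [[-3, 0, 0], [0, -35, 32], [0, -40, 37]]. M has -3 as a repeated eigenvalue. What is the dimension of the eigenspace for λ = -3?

M + 3I = [[0, 0, 0], [0, -32, 32], [0, -40, 40]].
This matrix has rank 1, so its null space has dimension 3 − 1 = 2.

2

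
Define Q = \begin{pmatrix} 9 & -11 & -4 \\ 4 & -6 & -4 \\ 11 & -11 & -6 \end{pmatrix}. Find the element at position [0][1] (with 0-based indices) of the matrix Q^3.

-341

Characteristic polynomial: μ^3 + 3μ^2 - 28μ - 60 = (μ - 5)(μ + 2)(μ + 6), so the eigenvalues are -6, -2, 5.
μ=5: eigenvector (1, 0, 1).
μ=-6: eigenvector (1, 1, 1).
μ=-2: eigenvector (-1, -1, 0).
P = [[1, 1, -1], [0, 1, -1], [1, 1, 0]], D = diag(5, -6, -2), P⁻¹ = [[1, -1, 0], [-1, 1, 1], [-1, 0, 1]].
Q³ = P·diag(125, -216, -8)·P⁻¹ = [[333, -341, -208], [208, -216, -208], [341, -341, -216]].
The requested entry is -341.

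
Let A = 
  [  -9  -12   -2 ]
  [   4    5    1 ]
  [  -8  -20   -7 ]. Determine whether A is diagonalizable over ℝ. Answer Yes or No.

Characteristic polynomial: p(λ) = λ^3 + 11λ^2 + 35λ + 25 = (λ + 1)(λ + 5)^2.
λ = -5 has algebraic multiplicity 2; rank(A + 5I) = 2, so geometric multiplicity = 1.
Geometric multiplicity < algebraic multiplicity, so A is not diagonalizable.

No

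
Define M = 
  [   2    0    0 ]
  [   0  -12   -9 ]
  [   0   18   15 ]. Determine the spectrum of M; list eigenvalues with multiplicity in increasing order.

Characteristic polynomial: p(t) = t^3 - 5t^2 - 12t + 36 = (t - 6)(t - 2)(t + 3).
Roots (with multiplicity): -3, 2, 6.

-3, 2, 6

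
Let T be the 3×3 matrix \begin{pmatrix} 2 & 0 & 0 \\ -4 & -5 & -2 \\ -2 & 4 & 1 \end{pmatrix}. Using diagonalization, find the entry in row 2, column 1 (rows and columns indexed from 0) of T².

-16

Characteristic polynomial: r^3 + 2r^2 - 5r - 6 = (r - 2)(r + 1)(r + 3), so the eigenvalues are -3, -1, 2.
r=2: eigenvector (1, 0, -2).
r=-1: eigenvector (0, -1, 2).
r=-3: eigenvector (0, -1, 1).
P = [[1, 0, 0], [0, -1, -1], [-2, 2, 1]], D = diag(2, -1, -3), P⁻¹ = [[1, 0, 0], [2, 1, 1], [-2, -2, -1]].
T² = P·diag(4, 1, 9)·P⁻¹ = [[4, 0, 0], [16, 17, 8], [-22, -16, -7]].
The requested entry is -16.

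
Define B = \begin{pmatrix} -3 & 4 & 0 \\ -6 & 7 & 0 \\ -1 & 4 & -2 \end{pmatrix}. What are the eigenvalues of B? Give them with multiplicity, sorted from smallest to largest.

-2, 1, 3

Characteristic polynomial: p(μ) = μ^3 - 2μ^2 - 5μ + 6 = (μ - 3)(μ - 1)(μ + 2).
Roots (with multiplicity): -2, 1, 3.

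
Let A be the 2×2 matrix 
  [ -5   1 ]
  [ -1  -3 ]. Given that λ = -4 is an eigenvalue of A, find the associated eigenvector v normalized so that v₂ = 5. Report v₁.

A + 4I = [[-1, 1], [-1, 1]].
Solving (A + 4I)v = 0 gives the eigenspace spanned by (5, 5).
With v₂ = 5, v = (5, 5), so v₁ = 5.

5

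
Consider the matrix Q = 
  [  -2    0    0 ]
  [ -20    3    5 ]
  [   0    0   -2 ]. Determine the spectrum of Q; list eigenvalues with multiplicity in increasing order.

-2, -2, 3

Characteristic polynomial: p(μ) = μ^3 + μ^2 - 8μ - 12 = (μ - 3)(μ + 2)^2.
Roots (with multiplicity): -2, -2, 3.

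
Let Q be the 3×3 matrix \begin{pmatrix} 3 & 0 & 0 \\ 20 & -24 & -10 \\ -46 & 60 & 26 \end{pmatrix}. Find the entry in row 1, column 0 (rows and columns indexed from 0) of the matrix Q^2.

Characteristic polynomial: s^3 - 5s^2 - 18s + 72 = (s - 6)(s - 3)(s + 4), so the eigenvalues are -4, 3, 6.
s=6: eigenvector (0, -1, 3).
s=-4: eigenvector (0, 1, -2).
s=3: eigenvector (1, 0, 2).
P = [[0, 0, 1], [-1, 1, 0], [3, -2, 2]], D = diag(6, -4, 3), P⁻¹ = [[-2, 2, 1], [-2, 3, 1], [1, 0, 0]].
Q² = P·diag(36, 16, 9)·P⁻¹ = [[9, 0, 0], [40, -24, -20], [-134, 120, 76]].
The requested entry is 40.

40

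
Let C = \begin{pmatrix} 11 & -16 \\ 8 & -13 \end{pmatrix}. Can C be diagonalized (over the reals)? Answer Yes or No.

Yes

Characteristic polynomial: p(t) = t^2 + 2t - 15 = (t - 3)(t + 5).
All 2 eigenvalues are distinct, so C is diagonalizable.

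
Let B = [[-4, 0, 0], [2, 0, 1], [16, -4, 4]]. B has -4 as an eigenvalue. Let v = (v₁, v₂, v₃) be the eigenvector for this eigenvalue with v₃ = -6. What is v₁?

3

B + 4I = [[0, 0, 0], [2, 4, 1], [16, -4, 8]].
Solving (B + 4I)v = 0 gives the eigenspace spanned by (3, 0, -6).
With v₃ = -6, v = (3, 0, -6), so v₁ = 3.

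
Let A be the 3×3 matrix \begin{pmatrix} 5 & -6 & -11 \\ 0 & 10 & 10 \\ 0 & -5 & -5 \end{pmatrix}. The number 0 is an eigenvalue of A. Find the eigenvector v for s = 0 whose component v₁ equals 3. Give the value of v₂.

A = [[5, -6, -11], [0, 10, 10], [0, -5, -5]].
Solving (A)v = 0 gives the eigenspace spanned by (3, -3, 3).
With v₁ = 3, v = (3, -3, 3), so v₂ = -3.

-3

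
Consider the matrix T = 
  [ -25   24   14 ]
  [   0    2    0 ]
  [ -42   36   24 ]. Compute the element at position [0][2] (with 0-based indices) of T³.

182

Characteristic polynomial: r^3 - r^2 - 14r + 24 = (r - 3)(r - 2)(r + 4), so the eigenvalues are -4, 2, 3.
r=3: eigenvector (1, 0, 2).
r=2: eigenvector (4, 1, 6).
r=-4: eigenvector (-2, 0, -3).
P = [[1, 4, -2], [0, 1, 0], [2, 6, -3]], D = diag(3, 2, -4), P⁻¹ = [[-3, 0, 2], [0, 1, 0], [-2, 2, 1]].
T³ = P·diag(27, 8, -64)·P⁻¹ = [[-337, 288, 182], [0, 8, 0], [-546, 432, 300]].
The requested entry is 182.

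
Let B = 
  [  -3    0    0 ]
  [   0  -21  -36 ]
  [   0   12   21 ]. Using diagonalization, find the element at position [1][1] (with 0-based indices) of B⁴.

81

Characteristic polynomial: r^3 + 3r^2 - 9r - 27 = (r - 3)(r + 3)^2, so the eigenvalues are -3, -3, 3.
r=-3: eigenvector (1, 4, -2).
r=3: eigenvector (0, -3, 2).
r=-3: eigenvector (0, -2, 1).
P = [[1, 0, 0], [4, -3, -2], [-2, 2, 1]], D = diag(-3, 3, -3), P⁻¹ = [[1, 0, 0], [0, 1, 2], [2, -2, -3]].
B⁴ = P·diag(81, 81, 81)·P⁻¹ = [[81, 0, 0], [0, 81, 0], [0, 0, 81]].
The requested entry is 81.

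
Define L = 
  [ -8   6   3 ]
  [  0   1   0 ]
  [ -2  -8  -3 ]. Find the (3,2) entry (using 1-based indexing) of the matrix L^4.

Characteristic polynomial: s^3 + 10s^2 + 19s - 30 = (s - 1)(s + 5)(s + 6), so the eigenvalues are -6, -5, 1.
s=-6: eigenvector (3, 0, 2).
s=-5: eigenvector (1, 0, 1).
s=1: eigenvector (0, 1, -2).
P = [[3, 1, 0], [0, 0, 1], [2, 1, -2]], D = diag(-6, -5, 1), P⁻¹ = [[1, -2, -1], [-2, 6, 3], [0, 1, 0]].
L⁴ = P·diag(1296, 625, 1)·P⁻¹ = [[2638, -4026, -2013], [0, 1, 0], [1342, -1436, -717]].
The requested entry is -1436.

-1436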